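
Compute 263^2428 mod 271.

By square-and-multiply:
263^1 ≡ 263 (mod 271)
263^2 ≡ 263^2 = 69169 ≡ 64 (mod 271)
263^4 ≡ 64^2 = 4096 ≡ 31 (mod 271)
263^8 ≡ 31^2 = 961 ≡ 148 (mod 271)
263^16 ≡ 148^2 = 21904 ≡ 224 (mod 271)
263^32 ≡ 224^2 = 50176 ≡ 41 (mod 271)
263^64 ≡ 41^2 = 1681 ≡ 55 (mod 271)
263^128 ≡ 55^2 = 3025 ≡ 44 (mod 271)
263^256 ≡ 44^2 = 1936 ≡ 39 (mod 271)
263^512 ≡ 39^2 = 1521 ≡ 166 (mod 271)
263^1024 ≡ 166^2 = 27556 ≡ 185 (mod 271)
263^2048 ≡ 185^2 = 34225 ≡ 79 (mod 271)
263^2428 = 263^2048 · 263^256 · 263^64 · 263^32 · 263^16 · 263^8 · 263^4 ≡ 79 · 39 · 55 · 41 · 224 · 148 · 31 (mod 271).
Accumulate the product:
79 · 39 = 3081 ≡ 100
100 · 55 = 5500 ≡ 80
80 · 41 = 3280 ≡ 28
28 · 224 = 6272 ≡ 39
39 · 148 = 5772 ≡ 81
81 · 31 = 2511 ≡ 72

72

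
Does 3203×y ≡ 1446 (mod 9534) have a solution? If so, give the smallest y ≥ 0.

gcd(3203, 9534) = 1, so a unique solution mod 9534 exists.
3203⁻¹ ≡ 7373 (mod 9534).
y ≡ 7373×1446 ≡ 2346 (mod 9534).

2346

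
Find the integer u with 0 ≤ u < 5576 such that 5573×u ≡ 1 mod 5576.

By the extended Euclidean algorithm:
5576 = 1*5573 + 3
5573 = 1857*3 + 2
3 = 1*2 + 1
2 = 2*1 + 0
gcd(5573, 5576) = 1, so the inverse exists.
Back-substitute for 1:
1 = 1*3 − 1*2
  = −1*5573 + 1858*3
  = 1858*5576 − 1859*5573
So 5573⁻¹ ≡ −1859 ≡ 3717 (mod 5576).

3717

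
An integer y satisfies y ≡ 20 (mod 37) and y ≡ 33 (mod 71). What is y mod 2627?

2092

37⁻¹ mod 71: 37*48 ≡ 1 (mod 71), so 37⁻¹ ≡ 48.
y = 20 + 37*((33 − 20)*48 mod 71) = 20 + 37*56 = 2092.
Check: 2092 mod 37 = 20, 2092 mod 71 = 33. ✓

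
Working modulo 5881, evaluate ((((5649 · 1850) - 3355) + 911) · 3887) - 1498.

526

5649 · 1850 = 10450650 ≡ 113 (mod 5881)
113 - 3355 = -3242 ≡ 2639 (mod 5881)
2639 + 911 = 3550
3550 · 3887 = 13798850 ≡ 2024 (mod 5881)
2024 - 1498 = 526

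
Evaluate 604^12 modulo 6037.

5904

Using repeated squaring:
12 in binary is 1100, i.e. 12 = 8 + 4.
604^1 ≡ 604 (mod 6037)
604^2 ≡ 604^2 = 364816 ≡ 2596 (mod 6037)
604^4 ≡ 2596^2 = 6739216 ≡ 1924 (mod 6037)
604^8 ≡ 1924^2 = 3701776 ≡ 1095 (mod 6037)
604^12 = 604^8 · 604^4 ≡ 1095 · 1924 (mod 6037).
1095 · 1924 = 2106780 ≡ 5904 (mod 6037).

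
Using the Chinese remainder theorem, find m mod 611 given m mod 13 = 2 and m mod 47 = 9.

13⁻¹ mod 47: 13*29 ≡ 1 (mod 47), so 13⁻¹ ≡ 29.
m = 2 + 13*((9 − 2)*29 mod 47) = 2 + 13*15 = 197.

197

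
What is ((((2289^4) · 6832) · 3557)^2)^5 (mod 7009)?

6294

(2289)^4 ≡ 282 (mod 7009)
282 · 6832 = 1926624 ≡ 6158 (mod 7009)
6158 · 3557 = 21904006 ≡ 881 (mod 7009)
(881)^2 ≡ 5171 (mod 7009)
(5171)^5 ≡ 6294 (mod 7009)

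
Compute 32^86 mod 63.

86 in binary is 1010110, i.e. 86 = 64 + 16 + 4 + 2.
32^1 ≡ 32 (mod 63)
32^2 ≡ 32^2 = 1024 ≡ 16 (mod 63)
32^4 ≡ 16^2 = 256 ≡ 4 (mod 63)
32^8 ≡ 4^2 = 16 (mod 63)
32^16 ≡ 16^2 = 256 ≡ 4 (mod 63)
32^32 ≡ 4^2 = 16 (mod 63)
32^64 ≡ 16^2 = 256 ≡ 4 (mod 63)
32^86 = 32^64 * 32^16 * 32^4 * 32^2 ≡ 4 * 4 * 4 * 16 (mod 63).
Accumulate the product:
4 * 4 = 16
16 * 4 = 64 ≡ 1
1 * 16 = 16

16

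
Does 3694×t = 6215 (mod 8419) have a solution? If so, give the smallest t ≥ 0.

4471

gcd(3694, 8419) = 1, so a unique solution mod 8419 exists.
3694⁻¹ ≡ 3348 (mod 8419).
t ≡ 3348×6215 ≡ 4471 (mod 8419).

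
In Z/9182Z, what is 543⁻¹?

9182 = 16·543 + 494
543 = 1·494 + 49
494 = 10·49 + 4
49 = 12·4 + 1
4 = 4·1 + 0
gcd(543, 9182) = 1, so the inverse exists.
Back-substitute for 1:
1 = 1·49 − 12·4
  = −12·494 + 121·49
  = 121·543 − 133·494
  = −133·9182 + 2249·543
So 543⁻¹ ≡ 2249 (mod 9182).

2249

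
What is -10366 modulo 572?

-10366 = -19×572 + 502, so -10366 ≡ 502 (mod 572).

502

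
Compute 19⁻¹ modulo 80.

80 = 4*19 + 4
19 = 4*4 + 3
4 = 1*3 + 1
3 = 3*1 + 0
gcd(19, 80) = 1, so the inverse exists.
Back-substitute for 1:
1 = 1*4 − 1*3
  = −1*19 + 5*4
  = 5*80 − 21*19
So 19⁻¹ ≡ −21 ≡ 59 (mod 80).

59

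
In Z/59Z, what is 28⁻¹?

59 = 2×28 + 3
28 = 9×3 + 1
3 = 3×1 + 0
gcd(28, 59) = 1, so the inverse exists.
Back-substitute for 1:
1 = 1×28 − 9×3
  = −9×59 + 19×28
So 28⁻¹ ≡ 19 (mod 59).

19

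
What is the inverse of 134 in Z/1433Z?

By the extended Euclidean algorithm:
1433 = 10·134 + 93
134 = 1·93 + 41
93 = 2·41 + 11
41 = 3·11 + 8
11 = 1·8 + 3
8 = 2·3 + 2
3 = 1·2 + 1
2 = 2·1 + 0
gcd(134, 1433) = 1, so the inverse exists.
Back-substitute for 1:
1 = 1·3 − 1·2
  = −1·8 + 3·3
  = 3·11 − 4·8
  = −4·41 + 15·11
  = 15·93 − 34·41
  = −34·134 + 49·93
  = 49·1433 − 524·134
So 134⁻¹ ≡ −524 ≡ 909 (mod 1433).

909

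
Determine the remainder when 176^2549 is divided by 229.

By square-and-multiply:
176^1 ≡ 176 (mod 229)
176^2 ≡ 176^2 = 30976 ≡ 61 (mod 229)
176^4 ≡ 61^2 = 3721 ≡ 57 (mod 229)
176^8 ≡ 57^2 = 3249 ≡ 43 (mod 229)
176^16 ≡ 43^2 = 1849 ≡ 17 (mod 229)
176^32 ≡ 17^2 = 289 ≡ 60 (mod 229)
176^64 ≡ 60^2 = 3600 ≡ 165 (mod 229)
176^128 ≡ 165^2 = 27225 ≡ 203 (mod 229)
176^256 ≡ 203^2 = 41209 ≡ 218 (mod 229)
176^512 ≡ 218^2 = 47524 ≡ 121 (mod 229)
176^1024 ≡ 121^2 = 14641 ≡ 214 (mod 229)
176^2048 ≡ 214^2 = 45796 ≡ 225 (mod 229)
176^2549 = 176^2048 * 176^256 * 176^128 * 176^64 * 176^32 * 176^16 * 176^4 * 176^1 ≡ 225 * 218 * 203 * 165 * 60 * 17 * 57 * 176 (mod 229).
Accumulate the product:
225 * 218 = 49050 ≡ 44
44 * 203 = 8932 ≡ 1
1 * 165 = 165
165 * 60 = 9900 ≡ 53
53 * 17 = 901 ≡ 214
214 * 57 = 12198 ≡ 61
61 * 176 = 10736 ≡ 202

202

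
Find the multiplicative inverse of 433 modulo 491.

364

491 = 1·433 + 58
433 = 7·58 + 27
58 = 2·27 + 4
27 = 6·4 + 3
4 = 1·3 + 1
3 = 3·1 + 0
gcd(433, 491) = 1, so the inverse exists.
Bézout: 1 = 112·491 − 127·433.
So 433⁻¹ ≡ −127 ≡ 364 (mod 491).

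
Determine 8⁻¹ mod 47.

47 = 5*8 + 7
8 = 1*7 + 1
7 = 7*1 + 0
gcd(8, 47) = 1, so the inverse exists.
Bézout: 1 = −1*47 + 6*8.
So 8⁻¹ ≡ 6 (mod 47).

6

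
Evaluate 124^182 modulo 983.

131

By square-and-multiply:
124^1 ≡ 124 (mod 983)
124^2 ≡ 124^2 = 15376 ≡ 631 (mod 983)
124^4 ≡ 631^2 = 398161 ≡ 46 (mod 983)
124^8 ≡ 46^2 = 2116 ≡ 150 (mod 983)
124^16 ≡ 150^2 = 22500 ≡ 874 (mod 983)
124^32 ≡ 874^2 = 763876 ≡ 85 (mod 983)
124^64 ≡ 85^2 = 7225 ≡ 344 (mod 983)
124^128 ≡ 344^2 = 118336 ≡ 376 (mod 983)
124^182 = 124^128 * 124^32 * 124^16 * 124^4 * 124^2 ≡ 376 * 85 * 874 * 46 * 631 (mod 983).
Accumulate the product:
376 * 85 = 31960 ≡ 504
504 * 874 = 440496 ≡ 112
112 * 46 = 5152 ≡ 237
237 * 631 = 149547 ≡ 131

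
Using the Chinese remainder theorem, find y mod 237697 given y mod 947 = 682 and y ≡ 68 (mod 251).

947⁻¹ mod 251: 947*22 ≡ 1 (mod 251), so 947⁻¹ ≡ 22.
y = 682 + 947*((68 − 682)*22 mod 251) = 682 + 947*46 = 44244.

44244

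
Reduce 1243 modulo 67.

1243 = 18·67 + 37, so 1243 ≡ 37 (mod 67).

37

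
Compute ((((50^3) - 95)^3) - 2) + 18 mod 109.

50

(50)^3 ≡ 86 (mod 109)
86 - 95 = -9 ≡ 100 (mod 109)
(100)^3 ≡ 34 (mod 109)
34 - 2 = 32
32 + 18 = 50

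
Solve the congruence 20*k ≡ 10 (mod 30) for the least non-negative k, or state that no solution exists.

2

gcd(20, 30) = 10, and 10 | 10, so solutions exist.
Divide through by 10: 2*k = 1 (mod 3).
2⁻¹ ≡ 2 (mod 3).
k ≡ 2*1 ≡ 2 (mod 3).
The smallest non-negative solution is k = 2.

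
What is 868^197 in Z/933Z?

172

Compute successive squares:
197 in binary is 11000101, i.e. 197 = 128 + 64 + 4 + 1.
868^1 ≡ 868 (mod 933)
868^2 ≡ 868^2 = 753424 ≡ 493 (mod 933)
868^4 ≡ 493^2 = 243049 ≡ 469 (mod 933)
868^8 ≡ 469^2 = 219961 ≡ 706 (mod 933)
868^16 ≡ 706^2 = 498436 ≡ 214 (mod 933)
868^32 ≡ 214^2 = 45796 ≡ 79 (mod 933)
868^64 ≡ 79^2 = 6241 ≡ 643 (mod 933)
868^128 ≡ 643^2 = 413449 ≡ 130 (mod 933)
868^197 = 868^128 × 868^64 × 868^4 × 868^1 ≡ 130 × 643 × 469 × 868 (mod 933).
Accumulate the product:
130 × 643 = 83590 ≡ 553
553 × 469 = 259357 ≡ 916
916 × 868 = 795088 ≡ 172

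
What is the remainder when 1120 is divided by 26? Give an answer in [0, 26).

1120 = 43·26 + 2, so 1120 ≡ 2 (mod 26).

2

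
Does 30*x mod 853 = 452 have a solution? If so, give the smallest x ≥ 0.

gcd(30, 853) = 1, so a unique solution mod 853 exists.
30⁻¹ ≡ 654 (mod 853).
x ≡ 654*452 ≡ 470 (mod 853).

470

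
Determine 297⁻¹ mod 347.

By the extended Euclidean algorithm:
347 = 1·297 + 50
297 = 5·50 + 47
50 = 1·47 + 3
47 = 15·3 + 2
3 = 1·2 + 1
2 = 2·1 + 0
gcd(297, 347) = 1, so the inverse exists.
Bézout: 1 = 101·347 − 118·297.
So 297⁻¹ ≡ −118 ≡ 229 (mod 347).

229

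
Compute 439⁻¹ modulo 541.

541 = 1×439 + 102
439 = 4×102 + 31
102 = 3×31 + 9
31 = 3×9 + 4
9 = 2×4 + 1
4 = 4×1 + 0
gcd(439, 541) = 1, so the inverse exists.
Back-substitute for 1:
1 = 1×9 − 2×4
  = −2×31 + 7×9
  = 7×102 − 23×31
  = −23×439 + 99×102
  = 99×541 − 122×439
So 439⁻¹ ≡ −122 ≡ 419 (mod 541).

419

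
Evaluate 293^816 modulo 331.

120

816 in binary is 1100110000, i.e. 816 = 512 + 256 + 32 + 16.
293^1 ≡ 293 (mod 331)
293^2 ≡ 293^2 = 85849 ≡ 120 (mod 331)
293^4 ≡ 120^2 = 14400 ≡ 167 (mod 331)
293^8 ≡ 167^2 = 27889 ≡ 85 (mod 331)
293^16 ≡ 85^2 = 7225 ≡ 274 (mod 331)
293^32 ≡ 274^2 = 75076 ≡ 270 (mod 331)
293^64 ≡ 270^2 = 72900 ≡ 80 (mod 331)
293^128 ≡ 80^2 = 6400 ≡ 111 (mod 331)
293^256 ≡ 111^2 = 12321 ≡ 74 (mod 331)
293^512 ≡ 74^2 = 5476 ≡ 180 (mod 331)
293^816 = 293^512 * 293^256 * 293^32 * 293^16 ≡ 180 * 74 * 270 * 274 (mod 331).
Accumulate the product:
180 * 74 = 13320 ≡ 80
80 * 270 = 21600 ≡ 85
85 * 274 = 23290 ≡ 120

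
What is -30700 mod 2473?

-30700 = -13*2473 + 1449, so -30700 ≡ 1449 (mod 2473).

1449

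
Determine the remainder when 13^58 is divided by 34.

Compute successive squares:
58 in binary is 111010, i.e. 58 = 32 + 16 + 8 + 2.
13^1 ≡ 13 (mod 34)
13^2 ≡ 13^2 = 169 ≡ 33 (mod 34)
13^4 ≡ 33^2 = 1089 ≡ 1 (mod 34)
13^8 ≡ 1^2 = 1 (mod 34)
13^16 ≡ 1^2 = 1 (mod 34)
13^32 ≡ 1^2 = 1 (mod 34)
13^58 = 13^32 × 13^16 × 13^8 × 13^2 ≡ 1 × 1 × 1 × 33 (mod 34).
Accumulate the product:
1 × 1 = 1
1 × 1 = 1
1 × 33 = 33

33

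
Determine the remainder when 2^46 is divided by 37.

Compute successive squares:
46 in binary is 101110, i.e. 46 = 32 + 8 + 4 + 2.
2^1 ≡ 2 (mod 37)
2^2 ≡ 2^2 = 4 (mod 37)
2^4 ≡ 4^2 = 16 (mod 37)
2^8 ≡ 16^2 = 256 ≡ 34 (mod 37)
2^16 ≡ 34^2 = 1156 ≡ 9 (mod 37)
2^32 ≡ 9^2 = 81 ≡ 7 (mod 37)
2^46 = 2^32 * 2^8 * 2^4 * 2^2 ≡ 7 * 34 * 16 * 4 (mod 37).
Accumulate the product:
7 * 34 = 238 ≡ 16
16 * 16 = 256 ≡ 34
34 * 4 = 136 ≡ 25

25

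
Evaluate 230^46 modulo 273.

22

230^1 ≡ 230 (mod 273)
230^2 ≡ 230^2 = 52900 ≡ 211 (mod 273)
230^4 ≡ 211^2 = 44521 ≡ 22 (mod 273)
230^8 ≡ 22^2 = 484 ≡ 211 (mod 273)
230^16 ≡ 211^2 = 44521 ≡ 22 (mod 273)
230^32 ≡ 22^2 = 484 ≡ 211 (mod 273)
230^46 = 230^32 × 230^8 × 230^4 × 230^2 ≡ 211 × 211 × 22 × 211 (mod 273).
Accumulate the product:
211 × 211 = 44521 ≡ 22
22 × 22 = 484 ≡ 211
211 × 211 = 44521 ≡ 22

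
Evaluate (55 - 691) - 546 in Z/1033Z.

884

55 - 691 = -636 ≡ 397 (mod 1033)
397 - 546 = -149 ≡ 884 (mod 1033)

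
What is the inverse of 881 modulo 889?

Apply the Euclidean algorithm and back-substitute:
889 = 1×881 + 8
881 = 110×8 + 1
8 = 8×1 + 0
gcd(881, 889) = 1, so the inverse exists.
Bézout: 1 = −110×889 + 111×881.
So 881⁻¹ ≡ 111 (mod 889).

111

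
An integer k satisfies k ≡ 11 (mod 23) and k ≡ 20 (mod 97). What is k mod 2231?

23⁻¹ mod 97: 23*38 ≡ 1 (mod 97), so 23⁻¹ ≡ 38.
k = 11 + 23*((20 − 11)*38 mod 97) = 11 + 23*51 = 1184.
Check: 1184 mod 23 = 11, 1184 mod 97 = 20. ✓

1184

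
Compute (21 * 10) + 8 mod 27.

21 * 10 = 210 ≡ 21 (mod 27)
21 + 8 = 29 ≡ 2 (mod 27)

2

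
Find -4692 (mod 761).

635

-4692 = -7*761 + 635, so -4692 ≡ 635 (mod 761).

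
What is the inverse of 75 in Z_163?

50

163 = 2*75 + 13
75 = 5*13 + 10
13 = 1*10 + 3
10 = 3*3 + 1
3 = 3*1 + 0
gcd(75, 163) = 1, so the inverse exists.
Back-substitute for 1:
1 = 1*10 − 3*3
  = −3*13 + 4*10
  = 4*75 − 23*13
  = −23*163 + 50*75
So 75⁻¹ ≡ 50 (mod 163).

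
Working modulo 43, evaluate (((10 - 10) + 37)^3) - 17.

10 - 10 = 0
0 + 37 = 37
(37)^3 ≡ 42 (mod 43)
42 - 17 = 25

25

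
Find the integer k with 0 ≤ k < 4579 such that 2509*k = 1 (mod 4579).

1502

4579 = 1*2509 + 2070
2509 = 1*2070 + 439
2070 = 4*439 + 314
439 = 1*314 + 125
314 = 2*125 + 64
125 = 1*64 + 61
64 = 1*61 + 3
61 = 20*3 + 1
3 = 3*1 + 0
gcd(2509, 4579) = 1, so the inverse exists.
Bézout: 1 = −823*4579 + 1502*2509.
So 2509⁻¹ ≡ 1502 (mod 4579).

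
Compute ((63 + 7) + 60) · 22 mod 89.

12

63 + 7 = 70
70 + 60 = 130 ≡ 41 (mod 89)
41 · 22 = 902 ≡ 12 (mod 89)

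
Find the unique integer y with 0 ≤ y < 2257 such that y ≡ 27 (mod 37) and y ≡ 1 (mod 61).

2136

37⁻¹ mod 61: 37×33 ≡ 1 (mod 61), so 37⁻¹ ≡ 33.
y = 27 + 37×((1 − 27)×33 mod 61) = 27 + 37×57 = 2136.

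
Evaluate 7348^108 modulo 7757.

6385

By square-and-multiply:
108 in binary is 1101100, i.e. 108 = 64 + 32 + 8 + 4.
7348^1 ≡ 7348 (mod 7757)
7348^2 ≡ 7348^2 = 53993104 ≡ 4384 (mod 7757)
7348^4 ≡ 4384^2 = 19219456 ≡ 5367 (mod 7757)
7348^8 ≡ 5367^2 = 28804689 ≡ 2948 (mod 7757)
7348^16 ≡ 2948^2 = 8690704 ≡ 2864 (mod 7757)
7348^32 ≡ 2864^2 = 8202496 ≡ 3347 (mod 7757)
7348^64 ≡ 3347^2 = 11202409 ≡ 1301 (mod 7757)
7348^108 = 7348^64 * 7348^32 * 7348^8 * 7348^4 ≡ 1301 * 3347 * 2948 * 5367 (mod 7757).
Accumulate the product:
1301 * 3347 = 4354447 ≡ 2770
2770 * 2948 = 8165960 ≡ 5596
5596 * 5367 = 30033732 ≡ 6385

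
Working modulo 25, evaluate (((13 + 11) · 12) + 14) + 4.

6

13 + 11 = 24
24 · 12 = 288 ≡ 13 (mod 25)
13 + 14 = 27 ≡ 2 (mod 25)
2 + 4 = 6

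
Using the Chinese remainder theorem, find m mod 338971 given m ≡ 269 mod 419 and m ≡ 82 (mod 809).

6554

419⁻¹ mod 809: 419×558 ≡ 1 (mod 809), so 419⁻¹ ≡ 558.
m = 269 + 419×((82 − 269)×558 mod 809) = 269 + 419×15 = 6554.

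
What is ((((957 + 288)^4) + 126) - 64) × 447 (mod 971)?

228

957 + 288 = 1245 ≡ 274 (mod 971)
(274)^4 ≡ 323 (mod 971)
323 + 126 = 449
449 - 64 = 385
385 × 447 = 172095 ≡ 228 (mod 971)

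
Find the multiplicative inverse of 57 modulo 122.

15

122 = 2*57 + 8
57 = 7*8 + 1
8 = 8*1 + 0
gcd(57, 122) = 1, so the inverse exists.
Bézout: 1 = −7*122 + 15*57.
So 57⁻¹ ≡ 15 (mod 122).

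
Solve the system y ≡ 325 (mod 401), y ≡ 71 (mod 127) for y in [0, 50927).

325

401⁻¹ mod 127: 401×108 ≡ 1 (mod 127), so 401⁻¹ ≡ 108.
y = 325 + 401×((71 − 325)×108 mod 127) = 325 + 401×0 = 325.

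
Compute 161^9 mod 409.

70

9 in binary is 1001, i.e. 9 = 8 + 1.
161^1 ≡ 161 (mod 409)
161^2 ≡ 161^2 = 25921 ≡ 154 (mod 409)
161^4 ≡ 154^2 = 23716 ≡ 403 (mod 409)
161^8 ≡ 403^2 = 162409 ≡ 36 (mod 409)
161^9 = 161^8 × 161^1 ≡ 36 × 161 (mod 409).
36 × 161 = 5796 ≡ 70 (mod 409).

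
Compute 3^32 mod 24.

Using repeated squaring:
3^1 ≡ 3 (mod 24)
3^2 ≡ 3^2 = 9 (mod 24)
3^4 ≡ 9^2 = 81 ≡ 9 (mod 24)
3^8 ≡ 9^2 = 81 ≡ 9 (mod 24)
3^16 ≡ 9^2 = 81 ≡ 9 (mod 24)
3^32 ≡ 9^2 = 81 ≡ 9 (mod 24)
So 3^32 ≡ 9 (mod 24).

9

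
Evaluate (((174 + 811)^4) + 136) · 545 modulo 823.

174 + 811 = 985 ≡ 162 (mod 823)
(162)^4 ≡ 234 (mod 823)
234 + 136 = 370
370 · 545 = 201650 ≡ 15 (mod 823)

15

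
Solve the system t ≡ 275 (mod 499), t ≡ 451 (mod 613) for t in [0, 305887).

499⁻¹ mod 613: 499*328 ≡ 1 (mod 613), so 499⁻¹ ≡ 328.
t = 275 + 499*((451 − 275)*328 mod 613) = 275 + 499*106 = 53169.
Check: 53169 mod 499 = 275, 53169 mod 613 = 451. ✓

53169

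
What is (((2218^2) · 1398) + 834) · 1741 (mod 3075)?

(2218)^2 ≡ 2599 (mod 3075)
2599 · 1398 = 3633402 ≡ 1827 (mod 3075)
1827 + 834 = 2661
2661 · 1741 = 4632801 ≡ 1851 (mod 3075)

1851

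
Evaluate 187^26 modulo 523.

464

Compute successive squares:
187^1 ≡ 187 (mod 523)
187^2 ≡ 187^2 = 34969 ≡ 451 (mod 523)
187^4 ≡ 451^2 = 203401 ≡ 477 (mod 523)
187^8 ≡ 477^2 = 227529 ≡ 24 (mod 523)
187^16 ≡ 24^2 = 576 ≡ 53 (mod 523)
187^26 = 187^16 * 187^8 * 187^2 ≡ 53 * 24 * 451 (mod 523).
Accumulate the product:
53 * 24 = 1272 ≡ 226
226 * 451 = 101926 ≡ 464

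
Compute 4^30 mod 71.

By square-and-multiply:
30 in binary is 11110, i.e. 30 = 16 + 8 + 4 + 2.
4^1 ≡ 4 (mod 71)
4^2 ≡ 4^2 = 16 (mod 71)
4^4 ≡ 16^2 = 256 ≡ 43 (mod 71)
4^8 ≡ 43^2 = 1849 ≡ 3 (mod 71)
4^16 ≡ 3^2 = 9 (mod 71)
4^30 = 4^16 × 4^8 × 4^4 × 4^2 ≡ 9 × 3 × 43 × 16 (mod 71).
Accumulate the product:
9 × 3 = 27
27 × 43 = 1161 ≡ 25
25 × 16 = 400 ≡ 45

45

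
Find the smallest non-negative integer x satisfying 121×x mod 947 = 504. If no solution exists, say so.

gcd(121, 947) = 1, so a unique solution mod 947 exists.
121⁻¹ ≡ 767 (mod 947).
x ≡ 767×504 ≡ 192 (mod 947).

192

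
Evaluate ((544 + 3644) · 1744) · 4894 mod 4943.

3244

544 + 3644 = 4188
4188 · 1744 = 7303872 ≡ 3061 (mod 4943)
3061 · 4894 = 14980534 ≡ 3244 (mod 4943)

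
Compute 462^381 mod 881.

381 in binary is 101111101, i.e. 381 = 256 + 64 + 32 + 16 + 8 + 4 + 1.
462^1 ≡ 462 (mod 881)
462^2 ≡ 462^2 = 213444 ≡ 242 (mod 881)
462^4 ≡ 242^2 = 58564 ≡ 418 (mod 881)
462^8 ≡ 418^2 = 174724 ≡ 286 (mod 881)
462^16 ≡ 286^2 = 81796 ≡ 744 (mod 881)
462^32 ≡ 744^2 = 553536 ≡ 268 (mod 881)
462^64 ≡ 268^2 = 71824 ≡ 463 (mod 881)
462^128 ≡ 463^2 = 214369 ≡ 286 (mod 881)
462^256 ≡ 286^2 = 81796 ≡ 744 (mod 881)
462^381 = 462^256 * 462^64 * 462^32 * 462^16 * 462^8 * 462^4 * 462^1 ≡ 744 * 463 * 268 * 744 * 286 * 418 * 462 (mod 881).
Accumulate the product:
744 * 463 = 344472 ≡ 1
1 * 268 = 268
268 * 744 = 199392 ≡ 286
286 * 286 = 81796 ≡ 744
744 * 418 = 310992 ≡ 880
880 * 462 = 406560 ≡ 419

419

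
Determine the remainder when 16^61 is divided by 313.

228

By square-and-multiply:
61 in binary is 111101, i.e. 61 = 32 + 16 + 8 + 4 + 1.
16^1 ≡ 16 (mod 313)
16^2 ≡ 16^2 = 256 (mod 313)
16^4 ≡ 256^2 = 65536 ≡ 119 (mod 313)
16^8 ≡ 119^2 = 14161 ≡ 76 (mod 313)
16^16 ≡ 76^2 = 5776 ≡ 142 (mod 313)
16^32 ≡ 142^2 = 20164 ≡ 132 (mod 313)
16^61 = 16^32 · 16^16 · 16^8 · 16^4 · 16^1 ≡ 132 · 142 · 76 · 119 · 16 (mod 313).
Accumulate the product:
132 · 142 = 18744 ≡ 277
277 · 76 = 21052 ≡ 81
81 · 119 = 9639 ≡ 249
249 · 16 = 3984 ≡ 228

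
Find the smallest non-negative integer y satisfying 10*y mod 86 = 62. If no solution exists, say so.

32

gcd(10, 86) = 2, and 2 | 62, so solutions exist.
Divide through by 2: 5*y mod 43 = 31.
5⁻¹ ≡ 26 (mod 43).
y ≡ 26*31 ≡ 32 (mod 43).
The smallest non-negative solution is y = 32.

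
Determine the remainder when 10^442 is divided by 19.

9

Using repeated squaring:
442 in binary is 110111010, i.e. 442 = 256 + 128 + 32 + 16 + 8 + 2.
10^1 ≡ 10 (mod 19)
10^2 ≡ 10^2 = 100 ≡ 5 (mod 19)
10^4 ≡ 5^2 = 25 ≡ 6 (mod 19)
10^8 ≡ 6^2 = 36 ≡ 17 (mod 19)
10^16 ≡ 17^2 = 289 ≡ 4 (mod 19)
10^32 ≡ 4^2 = 16 (mod 19)
10^64 ≡ 16^2 = 256 ≡ 9 (mod 19)
10^128 ≡ 9^2 = 81 ≡ 5 (mod 19)
10^256 ≡ 5^2 = 25 ≡ 6 (mod 19)
10^442 = 10^256 * 10^128 * 10^32 * 10^16 * 10^8 * 10^2 ≡ 6 * 5 * 16 * 4 * 17 * 5 (mod 19).
Accumulate the product:
6 * 5 = 30 ≡ 11
11 * 16 = 176 ≡ 5
5 * 4 = 20 ≡ 1
1 * 17 = 17
17 * 5 = 85 ≡ 9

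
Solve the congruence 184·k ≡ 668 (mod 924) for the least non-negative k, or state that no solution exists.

gcd(184, 924) = 4, and 4 | 668, so solutions exist.
Divide through by 4: 46·k ≡ 167 mod 231.
46⁻¹ ≡ 226 (mod 231).
k ≡ 226·167 ≡ 89 (mod 231).
The smallest non-negative solution is k = 89.

89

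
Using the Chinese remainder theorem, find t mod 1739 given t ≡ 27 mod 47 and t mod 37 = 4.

47⁻¹ mod 37: 47*26 ≡ 1 (mod 37), so 47⁻¹ ≡ 26.
t = 27 + 47*((4 − 27)*26 mod 37) = 27 + 47*31 = 1484.
Check: 1484 mod 47 = 27, 1484 mod 37 = 4. ✓

1484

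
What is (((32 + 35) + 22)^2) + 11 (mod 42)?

36

32 + 35 = 67 ≡ 25 (mod 42)
25 + 22 = 47 ≡ 5 (mod 42)
(5)^2 ≡ 25 (mod 42)
25 + 11 = 36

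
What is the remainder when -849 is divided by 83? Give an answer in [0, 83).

64

-849 = -11*83 + 64, so -849 ≡ 64 (mod 83).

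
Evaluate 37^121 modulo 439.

121 in binary is 1111001, i.e. 121 = 64 + 32 + 16 + 8 + 1.
37^1 ≡ 37 (mod 439)
37^2 ≡ 37^2 = 1369 ≡ 52 (mod 439)
37^4 ≡ 52^2 = 2704 ≡ 70 (mod 439)
37^8 ≡ 70^2 = 4900 ≡ 71 (mod 439)
37^16 ≡ 71^2 = 5041 ≡ 212 (mod 439)
37^32 ≡ 212^2 = 44944 ≡ 166 (mod 439)
37^64 ≡ 166^2 = 27556 ≡ 338 (mod 439)
37^121 = 37^64 * 37^32 * 37^16 * 37^8 * 37^1 ≡ 338 * 166 * 212 * 71 * 37 (mod 439).
Accumulate the product:
338 * 166 = 56108 ≡ 355
355 * 212 = 75260 ≡ 191
191 * 71 = 13561 ≡ 391
391 * 37 = 14467 ≡ 419

419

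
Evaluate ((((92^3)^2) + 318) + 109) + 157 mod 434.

(92)^3 ≡ 92 (mod 434)
(92)^2 ≡ 218 (mod 434)
218 + 318 = 536 ≡ 102 (mod 434)
102 + 109 = 211
211 + 157 = 368

368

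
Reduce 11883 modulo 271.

11883 = 43*271 + 230, so 11883 ≡ 230 (mod 271).

230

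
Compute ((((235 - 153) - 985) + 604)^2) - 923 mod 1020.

758

235 - 153 = 82
82 - 985 = -903 ≡ 117 (mod 1020)
117 + 604 = 721
(721)^2 ≡ 661 (mod 1020)
661 - 923 = -262 ≡ 758 (mod 1020)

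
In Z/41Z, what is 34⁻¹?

35

41 = 1*34 + 7
34 = 4*7 + 6
7 = 1*6 + 1
6 = 6*1 + 0
gcd(34, 41) = 1, so the inverse exists.
Back-substitute for 1:
1 = 1*7 − 1*6
  = −1*34 + 5*7
  = 5*41 − 6*34
So 34⁻¹ ≡ −6 ≡ 35 (mod 41).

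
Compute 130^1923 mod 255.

175

Using repeated squaring:
1923 in binary is 11110000011, i.e. 1923 = 1024 + 512 + 256 + 128 + 2 + 1.
130^1 ≡ 130 (mod 255)
130^2 ≡ 130^2 = 16900 ≡ 70 (mod 255)
130^4 ≡ 70^2 = 4900 ≡ 55 (mod 255)
130^8 ≡ 55^2 = 3025 ≡ 220 (mod 255)
130^16 ≡ 220^2 = 48400 ≡ 205 (mod 255)
130^32 ≡ 205^2 = 42025 ≡ 205 (mod 255)
130^64 ≡ 205^2 = 42025 ≡ 205 (mod 255)
130^128 ≡ 205^2 = 42025 ≡ 205 (mod 255)
130^256 ≡ 205^2 = 42025 ≡ 205 (mod 255)
130^512 ≡ 205^2 = 42025 ≡ 205 (mod 255)
130^1024 ≡ 205^2 = 42025 ≡ 205 (mod 255)
130^1923 = 130^1024 · 130^512 · 130^256 · 130^128 · 130^2 · 130^1 ≡ 205 · 205 · 205 · 205 · 70 · 130 (mod 255).
Accumulate the product:
205 · 205 = 42025 ≡ 205
205 · 205 = 42025 ≡ 205
205 · 205 = 42025 ≡ 205
205 · 70 = 14350 ≡ 70
70 · 130 = 9100 ≡ 175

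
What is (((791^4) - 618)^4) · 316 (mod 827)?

740

(791)^4 ≡ 806 (mod 827)
806 - 618 = 188
(188)^4 ≡ 777 (mod 827)
777 · 316 = 245532 ≡ 740 (mod 827)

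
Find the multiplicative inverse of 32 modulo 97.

94

97 = 3·32 + 1
32 = 32·1 + 0
gcd(32, 97) = 1, so the inverse exists.
Bézout: 1 = 1·97 − 3·32.
So 32⁻¹ ≡ −3 ≡ 94 (mod 97).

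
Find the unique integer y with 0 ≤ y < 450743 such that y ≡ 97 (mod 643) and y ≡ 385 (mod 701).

354390

643⁻¹ mod 701: 643·423 ≡ 1 (mod 701), so 643⁻¹ ≡ 423.
y = 97 + 643·((385 − 97)·423 mod 701) = 97 + 643·551 = 354390.
Check: 354390 mod 643 = 97, 354390 mod 701 = 385. ✓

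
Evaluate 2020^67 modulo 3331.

By square-and-multiply:
67 in binary is 1000011, i.e. 67 = 64 + 2 + 1.
2020^1 ≡ 2020 (mod 3331)
2020^2 ≡ 2020^2 = 4080400 ≡ 3256 (mod 3331)
2020^4 ≡ 3256^2 = 10601536 ≡ 2294 (mod 3331)
2020^8 ≡ 2294^2 = 5262436 ≡ 2787 (mod 3331)
2020^16 ≡ 2787^2 = 7767369 ≡ 2808 (mod 3331)
2020^32 ≡ 2808^2 = 7884864 ≡ 387 (mod 3331)
2020^64 ≡ 387^2 = 149769 ≡ 3205 (mod 3331)
2020^67 = 2020^64 * 2020^2 * 2020^1 ≡ 3205 * 3256 * 2020 (mod 3331).
Accumulate the product:
3205 * 3256 = 10435480 ≡ 2788
2788 * 2020 = 5631760 ≡ 2370

2370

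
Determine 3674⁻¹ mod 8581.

By the extended Euclidean algorithm:
8581 = 2·3674 + 1233
3674 = 2·1233 + 1208
1233 = 1·1208 + 25
1208 = 48·25 + 8
25 = 3·8 + 1
8 = 8·1 + 0
gcd(3674, 8581) = 1, so the inverse exists.
Bézout: 1 = 441·8581 − 1030·3674.
So 3674⁻¹ ≡ −1030 ≡ 7551 (mod 8581).

7551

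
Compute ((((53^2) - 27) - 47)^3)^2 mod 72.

1

(53)^2 ≡ 1 (mod 72)
1 - 27 = -26 ≡ 46 (mod 72)
46 - 47 = -1 ≡ 71 (mod 72)
(71)^3 ≡ 71 (mod 72)
(71)^2 ≡ 1 (mod 72)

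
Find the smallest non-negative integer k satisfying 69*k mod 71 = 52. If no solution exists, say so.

45

gcd(69, 71) = 1, so a unique solution mod 71 exists.
69⁻¹ ≡ 35 (mod 71).
k ≡ 35*52 ≡ 45 (mod 71).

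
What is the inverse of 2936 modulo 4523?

Apply the Euclidean algorithm and back-substitute:
4523 = 1*2936 + 1587
2936 = 1*1587 + 1349
1587 = 1*1349 + 238
1349 = 5*238 + 159
238 = 1*159 + 79
159 = 2*79 + 1
79 = 79*1 + 0
gcd(2936, 4523) = 1, so the inverse exists.
Bézout: 1 = −37*4523 + 57*2936.
So 2936⁻¹ ≡ 57 (mod 4523).

57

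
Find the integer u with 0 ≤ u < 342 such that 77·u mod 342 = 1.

Apply the Euclidean algorithm and back-substitute:
342 = 4×77 + 34
77 = 2×34 + 9
34 = 3×9 + 7
9 = 1×7 + 2
7 = 3×2 + 1
2 = 2×1 + 0
gcd(77, 342) = 1, so the inverse exists.
Back-substitute for 1:
1 = 1×7 − 3×2
  = −3×9 + 4×7
  = 4×34 − 15×9
  = −15×77 + 34×34
  = 34×342 − 151×77
So 77⁻¹ ≡ −151 ≡ 191 (mod 342).

191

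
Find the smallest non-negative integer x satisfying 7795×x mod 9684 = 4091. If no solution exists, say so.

977

gcd(7795, 9684) = 1, so a unique solution mod 9684 exists.
7795⁻¹ ≡ 2107 (mod 9684).
x ≡ 2107×4091 ≡ 977 (mod 9684).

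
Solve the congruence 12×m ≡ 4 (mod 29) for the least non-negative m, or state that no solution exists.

gcd(12, 29) = 1, so a unique solution mod 29 exists.
12⁻¹ ≡ 17 (mod 29).
m ≡ 17×4 ≡ 10 (mod 29).

10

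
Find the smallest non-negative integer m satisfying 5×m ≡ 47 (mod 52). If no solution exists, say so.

51

gcd(5, 52) = 1, so a unique solution mod 52 exists.
5⁻¹ ≡ 21 (mod 52).
m ≡ 21×47 ≡ 51 (mod 52).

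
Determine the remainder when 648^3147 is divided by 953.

917

By square-and-multiply:
3147 in binary is 110001001011, i.e. 3147 = 2048 + 1024 + 64 + 8 + 2 + 1.
648^1 ≡ 648 (mod 953)
648^2 ≡ 648^2 = 419904 ≡ 584 (mod 953)
648^4 ≡ 584^2 = 341056 ≡ 835 (mod 953)
648^8 ≡ 835^2 = 697225 ≡ 582 (mod 953)
648^16 ≡ 582^2 = 338724 ≡ 409 (mod 953)
648^32 ≡ 409^2 = 167281 ≡ 506 (mod 953)
648^64 ≡ 506^2 = 256036 ≡ 632 (mod 953)
648^128 ≡ 632^2 = 399424 ≡ 117 (mod 953)
648^256 ≡ 117^2 = 13689 ≡ 347 (mod 953)
648^512 ≡ 347^2 = 120409 ≡ 331 (mod 953)
648^1024 ≡ 331^2 = 109561 ≡ 919 (mod 953)
648^2048 ≡ 919^2 = 844561 ≡ 203 (mod 953)
648^3147 = 648^2048 × 648^1024 × 648^64 × 648^8 × 648^2 × 648^1 ≡ 203 × 919 × 632 × 582 × 584 × 648 (mod 953).
Accumulate the product:
203 × 919 = 186557 ≡ 722
722 × 632 = 456304 ≡ 770
770 × 582 = 448140 ≡ 230
230 × 584 = 134320 ≡ 900
900 × 648 = 583200 ≡ 917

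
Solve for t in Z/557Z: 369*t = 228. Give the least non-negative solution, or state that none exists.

141

gcd(369, 557) = 1, so a unique solution mod 557 exists.
369⁻¹ ≡ 477 (mod 557).
t ≡ 477*228 ≡ 141 (mod 557).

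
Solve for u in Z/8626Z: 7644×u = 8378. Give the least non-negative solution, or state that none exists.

gcd(7644, 8626) = 2, and 2 | 8378, so solutions exist.
Divide through by 2: 3822×u mod 4313 = 4189.
3822⁻¹ ≡ 773 (mod 4313).
u ≡ 773×4189 ≡ 3347 (mod 4313).
The smallest non-negative solution is u = 3347.

3347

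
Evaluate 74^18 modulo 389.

142

By square-and-multiply:
18 in binary is 10010, i.e. 18 = 16 + 2.
74^1 ≡ 74 (mod 389)
74^2 ≡ 74^2 = 5476 ≡ 30 (mod 389)
74^4 ≡ 30^2 = 900 ≡ 122 (mod 389)
74^8 ≡ 122^2 = 14884 ≡ 102 (mod 389)
74^16 ≡ 102^2 = 10404 ≡ 290 (mod 389)
74^18 = 74^16 × 74^2 ≡ 290 × 30 (mod 389).
290 × 30 = 8700 ≡ 142 (mod 389).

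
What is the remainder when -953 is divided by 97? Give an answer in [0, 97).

17

-953 = -10·97 + 17, so -953 ≡ 17 (mod 97).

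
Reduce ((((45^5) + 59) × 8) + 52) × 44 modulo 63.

(45)^5 ≡ 54 (mod 63)
54 + 59 = 113 ≡ 50 (mod 63)
50 × 8 = 400 ≡ 22 (mod 63)
22 + 52 = 74 ≡ 11 (mod 63)
11 × 44 = 484 ≡ 43 (mod 63)

43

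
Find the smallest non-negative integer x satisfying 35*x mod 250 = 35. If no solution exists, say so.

1

gcd(35, 250) = 5, and 5 | 35, so solutions exist.
Divide through by 5: 7*x ≡ 7 (mod 50).
7⁻¹ ≡ 43 (mod 50).
x ≡ 43*7 ≡ 1 (mod 50).
The smallest non-negative solution is x = 1.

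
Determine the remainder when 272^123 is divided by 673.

80

Compute successive squares:
123 in binary is 1111011, i.e. 123 = 64 + 32 + 16 + 8 + 2 + 1.
272^1 ≡ 272 (mod 673)
272^2 ≡ 272^2 = 73984 ≡ 627 (mod 673)
272^4 ≡ 627^2 = 393129 ≡ 97 (mod 673)
272^8 ≡ 97^2 = 9409 ≡ 660 (mod 673)
272^16 ≡ 660^2 = 435600 ≡ 169 (mod 673)
272^32 ≡ 169^2 = 28561 ≡ 295 (mod 673)
272^64 ≡ 295^2 = 87025 ≡ 208 (mod 673)
272^123 = 272^64 · 272^32 · 272^16 · 272^8 · 272^2 · 272^1 ≡ 208 · 295 · 169 · 660 · 627 · 272 (mod 673).
Accumulate the product:
208 · 295 = 61360 ≡ 117
117 · 169 = 19773 ≡ 256
256 · 660 = 168960 ≡ 37
37 · 627 = 23199 ≡ 317
317 · 272 = 86224 ≡ 80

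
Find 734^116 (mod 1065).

734^1 ≡ 734 (mod 1065)
734^2 ≡ 734^2 = 538756 ≡ 931 (mod 1065)
734^4 ≡ 931^2 = 866761 ≡ 916 (mod 1065)
734^8 ≡ 916^2 = 839056 ≡ 901 (mod 1065)
734^16 ≡ 901^2 = 811801 ≡ 271 (mod 1065)
734^32 ≡ 271^2 = 73441 ≡ 1021 (mod 1065)
734^64 ≡ 1021^2 = 1042441 ≡ 871 (mod 1065)
734^116 = 734^64 · 734^32 · 734^16 · 734^4 ≡ 871 · 1021 · 271 · 916 (mod 1065).
Accumulate the product:
871 · 1021 = 889291 ≡ 16
16 · 271 = 4336 ≡ 76
76 · 916 = 69616 ≡ 391

391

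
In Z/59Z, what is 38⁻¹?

14

Run the extended Euclidean algorithm:
59 = 1×38 + 21
38 = 1×21 + 17
21 = 1×17 + 4
17 = 4×4 + 1
4 = 4×1 + 0
gcd(38, 59) = 1, so the inverse exists.
Back-substitute for 1:
1 = 1×17 − 4×4
  = −4×21 + 5×17
  = 5×38 − 9×21
  = −9×59 + 14×38
So 38⁻¹ ≡ 14 (mod 59).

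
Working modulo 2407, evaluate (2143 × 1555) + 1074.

2151

2143 × 1555 = 3332365 ≡ 1077 (mod 2407)
1077 + 1074 = 2151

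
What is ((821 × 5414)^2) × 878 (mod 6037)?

821 × 5414 = 4444894 ≡ 1662 (mod 6037)
(1662)^2 ≡ 3335 (mod 6037)
3335 × 878 = 2928130 ≡ 185 (mod 6037)

185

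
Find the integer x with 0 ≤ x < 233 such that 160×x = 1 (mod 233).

150

233 = 1*160 + 73
160 = 2*73 + 14
73 = 5*14 + 3
14 = 4*3 + 2
3 = 1*2 + 1
2 = 2*1 + 0
gcd(160, 233) = 1, so the inverse exists.
Back-substitute for 1:
1 = 1*3 − 1*2
  = −1*14 + 5*3
  = 5*73 − 26*14
  = −26*160 + 57*73
  = 57*233 − 83*160
So 160⁻¹ ≡ −83 ≡ 150 (mod 233).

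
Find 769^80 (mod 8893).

By square-and-multiply:
80 in binary is 1010000, i.e. 80 = 64 + 16.
769^1 ≡ 769 (mod 8893)
769^2 ≡ 769^2 = 591361 ≡ 4423 (mod 8893)
769^4 ≡ 4423^2 = 19562929 ≡ 7222 (mod 8893)
769^8 ≡ 7222^2 = 52157284 ≡ 8732 (mod 8893)
769^16 ≡ 8732^2 = 76247824 ≡ 8135 (mod 8893)
769^32 ≡ 8135^2 = 66178225 ≡ 5412 (mod 8893)
769^64 ≡ 5412^2 = 29289744 ≡ 5095 (mod 8893)
769^80 = 769^64 × 769^16 ≡ 5095 × 8135 (mod 8893).
5095 × 8135 = 41447825 ≡ 6445 (mod 8893).

6445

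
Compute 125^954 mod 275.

25

954 in binary is 1110111010, i.e. 954 = 512 + 256 + 128 + 32 + 16 + 8 + 2.
125^1 ≡ 125 (mod 275)
125^2 ≡ 125^2 = 15625 ≡ 225 (mod 275)
125^4 ≡ 225^2 = 50625 ≡ 25 (mod 275)
125^8 ≡ 25^2 = 625 ≡ 75 (mod 275)
125^16 ≡ 75^2 = 5625 ≡ 125 (mod 275)
125^32 ≡ 125^2 = 15625 ≡ 225 (mod 275)
125^64 ≡ 225^2 = 50625 ≡ 25 (mod 275)
125^128 ≡ 25^2 = 625 ≡ 75 (mod 275)
125^256 ≡ 75^2 = 5625 ≡ 125 (mod 275)
125^512 ≡ 125^2 = 15625 ≡ 225 (mod 275)
125^954 = 125^512 * 125^256 * 125^128 * 125^32 * 125^16 * 125^8 * 125^2 ≡ 225 * 125 * 75 * 225 * 125 * 75 * 225 (mod 275).
Accumulate the product:
225 * 125 = 28125 ≡ 75
75 * 75 = 5625 ≡ 125
125 * 225 = 28125 ≡ 75
75 * 125 = 9375 ≡ 25
25 * 75 = 1875 ≡ 225
225 * 225 = 50625 ≡ 25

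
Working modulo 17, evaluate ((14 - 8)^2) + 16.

1

14 - 8 = 6
(6)^2 ≡ 2 (mod 17)
2 + 16 = 18 ≡ 1 (mod 17)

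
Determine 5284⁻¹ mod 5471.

3306

5471 = 1·5284 + 187
5284 = 28·187 + 48
187 = 3·48 + 43
48 = 1·43 + 5
43 = 8·5 + 3
5 = 1·3 + 2
3 = 1·2 + 1
2 = 2·1 + 0
gcd(5284, 5471) = 1, so the inverse exists.
Back-substitute for 1:
1 = 1·3 − 1·2
  = −1·5 + 2·3
  = 2·43 − 17·5
  = −17·48 + 19·43
  = 19·187 − 74·48
  = −74·5284 + 2091·187
  = 2091·5471 − 2165·5284
So 5284⁻¹ ≡ −2165 ≡ 3306 (mod 5471).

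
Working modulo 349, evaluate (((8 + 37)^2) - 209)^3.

186

8 + 37 = 45
(45)^2 ≡ 280 (mod 349)
280 - 209 = 71
(71)^3 ≡ 186 (mod 349)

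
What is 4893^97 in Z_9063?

Compute successive squares:
97 in binary is 1100001, i.e. 97 = 64 + 32 + 1.
4893^1 ≡ 4893 (mod 9063)
4893^2 ≡ 4893^2 = 23941449 ≡ 6066 (mod 9063)
4893^4 ≡ 6066^2 = 36796356 ≡ 576 (mod 9063)
4893^8 ≡ 576^2 = 331776 ≡ 5508 (mod 9063)
4893^16 ≡ 5508^2 = 30338064 ≡ 4203 (mod 9063)
4893^32 ≡ 4203^2 = 17665209 ≡ 1422 (mod 9063)
4893^64 ≡ 1422^2 = 2022084 ≡ 1035 (mod 9063)
4893^97 = 4893^64 · 4893^32 · 4893^1 ≡ 1035 · 1422 · 4893 (mod 9063).
Accumulate the product:
1035 · 1422 = 1471770 ≡ 3564
3564 · 4893 = 17438652 ≡ 1440

1440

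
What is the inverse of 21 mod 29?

Run the extended Euclidean algorithm:
29 = 1·21 + 8
21 = 2·8 + 5
8 = 1·5 + 3
5 = 1·3 + 2
3 = 1·2 + 1
2 = 2·1 + 0
gcd(21, 29) = 1, so the inverse exists.
Back-substitute for 1:
1 = 1·3 − 1·2
  = −1·5 + 2·3
  = 2·8 − 3·5
  = −3·21 + 8·8
  = 8·29 − 11·21
So 21⁻¹ ≡ −11 ≡ 18 (mod 29).

18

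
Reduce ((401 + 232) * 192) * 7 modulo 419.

182

401 + 232 = 633 ≡ 214 (mod 419)
214 * 192 = 41088 ≡ 26 (mod 419)
26 * 7 = 182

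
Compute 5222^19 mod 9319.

2026

Compute successive squares:
19 in binary is 10011, i.e. 19 = 16 + 2 + 1.
5222^1 ≡ 5222 (mod 9319)
5222^2 ≡ 5222^2 = 27269284 ≡ 1890 (mod 9319)
5222^4 ≡ 1890^2 = 3572100 ≡ 2923 (mod 9319)
5222^8 ≡ 2923^2 = 8543929 ≡ 7725 (mod 9319)
5222^16 ≡ 7725^2 = 59675625 ≡ 6068 (mod 9319)
5222^19 = 5222^16 * 5222^2 * 5222^1 ≡ 6068 * 1890 * 5222 (mod 9319).
Accumulate the product:
6068 * 1890 = 11468520 ≡ 6150
6150 * 5222 = 32115300 ≡ 2026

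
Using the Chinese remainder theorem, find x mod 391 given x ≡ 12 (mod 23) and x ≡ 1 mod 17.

35

23⁻¹ mod 17: 23·3 ≡ 1 (mod 17), so 23⁻¹ ≡ 3.
x = 12 + 23·((1 − 12)·3 mod 17) = 12 + 23·1 = 35.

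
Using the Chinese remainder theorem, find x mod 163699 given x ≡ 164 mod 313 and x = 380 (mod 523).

313⁻¹ mod 523: 313*391 ≡ 1 (mod 523), so 313⁻¹ ≡ 391.
x = 164 + 313*((380 − 164)*391 mod 523) = 164 + 313*253 = 79353.

79353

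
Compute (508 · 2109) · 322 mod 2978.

1330

508 · 2109 = 1071372 ≡ 2270 (mod 2978)
2270 · 322 = 730940 ≡ 1330 (mod 2978)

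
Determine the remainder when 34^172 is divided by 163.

121

172 in binary is 10101100, i.e. 172 = 128 + 32 + 8 + 4.
34^1 ≡ 34 (mod 163)
34^2 ≡ 34^2 = 1156 ≡ 15 (mod 163)
34^4 ≡ 15^2 = 225 ≡ 62 (mod 163)
34^8 ≡ 62^2 = 3844 ≡ 95 (mod 163)
34^16 ≡ 95^2 = 9025 ≡ 60 (mod 163)
34^32 ≡ 60^2 = 3600 ≡ 14 (mod 163)
34^64 ≡ 14^2 = 196 ≡ 33 (mod 163)
34^128 ≡ 33^2 = 1089 ≡ 111 (mod 163)
34^172 = 34^128 × 34^32 × 34^8 × 34^4 ≡ 111 × 14 × 95 × 62 (mod 163).
Accumulate the product:
111 × 14 = 1554 ≡ 87
87 × 95 = 8265 ≡ 115
115 × 62 = 7130 ≡ 121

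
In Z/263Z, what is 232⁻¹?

By the extended Euclidean algorithm:
263 = 1*232 + 31
232 = 7*31 + 15
31 = 2*15 + 1
15 = 15*1 + 0
gcd(232, 263) = 1, so the inverse exists.
Bézout: 1 = 15*263 − 17*232.
So 232⁻¹ ≡ −17 ≡ 246 (mod 263).

246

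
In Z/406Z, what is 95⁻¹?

406 = 4*95 + 26
95 = 3*26 + 17
26 = 1*17 + 9
17 = 1*9 + 8
9 = 1*8 + 1
8 = 8*1 + 0
gcd(95, 406) = 1, so the inverse exists.
Bézout: 1 = 11*406 − 47*95.
So 95⁻¹ ≡ −47 ≡ 359 (mod 406).

359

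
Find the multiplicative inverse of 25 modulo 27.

27 = 1*25 + 2
25 = 12*2 + 1
2 = 2*1 + 0
gcd(25, 27) = 1, so the inverse exists.
Back-substitute for 1:
1 = 1*25 − 12*2
  = −12*27 + 13*25
So 25⁻¹ ≡ 13 (mod 27).

13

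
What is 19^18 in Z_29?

Using repeated squaring:
18 in binary is 10010, i.e. 18 = 16 + 2.
19^1 ≡ 19 (mod 29)
19^2 ≡ 19^2 = 361 ≡ 13 (mod 29)
19^4 ≡ 13^2 = 169 ≡ 24 (mod 29)
19^8 ≡ 24^2 = 576 ≡ 25 (mod 29)
19^16 ≡ 25^2 = 625 ≡ 16 (mod 29)
19^18 = 19^16 × 19^2 ≡ 16 × 13 (mod 29).
16 × 13 = 208 ≡ 5 (mod 29).

5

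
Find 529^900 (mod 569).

499

Using repeated squaring:
529^1 ≡ 529 (mod 569)
529^2 ≡ 529^2 = 279841 ≡ 462 (mod 569)
529^4 ≡ 462^2 = 213444 ≡ 69 (mod 569)
529^8 ≡ 69^2 = 4761 ≡ 209 (mod 569)
529^16 ≡ 209^2 = 43681 ≡ 437 (mod 569)
529^32 ≡ 437^2 = 190969 ≡ 354 (mod 569)
529^64 ≡ 354^2 = 125316 ≡ 136 (mod 569)
529^128 ≡ 136^2 = 18496 ≡ 288 (mod 569)
529^256 ≡ 288^2 = 82944 ≡ 439 (mod 569)
529^512 ≡ 439^2 = 192721 ≡ 399 (mod 569)
529^900 = 529^512 · 529^256 · 529^128 · 529^4 ≡ 399 · 439 · 288 · 69 (mod 569).
Accumulate the product:
399 · 439 = 175161 ≡ 478
478 · 288 = 137664 ≡ 535
535 · 69 = 36915 ≡ 499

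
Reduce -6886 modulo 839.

-6886 = -9×839 + 665, so -6886 ≡ 665 (mod 839).

665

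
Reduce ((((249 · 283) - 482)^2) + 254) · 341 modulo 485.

249 · 283 = 70467 ≡ 142 (mod 485)
142 - 482 = -340 ≡ 145 (mod 485)
(145)^2 ≡ 170 (mod 485)
170 + 254 = 424
424 · 341 = 144584 ≡ 54 (mod 485)

54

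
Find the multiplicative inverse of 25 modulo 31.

Run the extended Euclidean algorithm:
31 = 1*25 + 6
25 = 4*6 + 1
6 = 6*1 + 0
gcd(25, 31) = 1, so the inverse exists.
Bézout: 1 = −4*31 + 5*25.
So 25⁻¹ ≡ 5 (mod 31).

5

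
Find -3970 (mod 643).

531

-3970 = -7×643 + 531, so -3970 ≡ 531 (mod 643).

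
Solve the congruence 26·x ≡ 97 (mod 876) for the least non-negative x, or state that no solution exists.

no solution

gcd(26, 876) = 2, and 2 does not divide 97.
So the congruence has no solution.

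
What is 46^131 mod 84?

131 in binary is 10000011, i.e. 131 = 128 + 2 + 1.
46^1 ≡ 46 (mod 84)
46^2 ≡ 46^2 = 2116 ≡ 16 (mod 84)
46^4 ≡ 16^2 = 256 ≡ 4 (mod 84)
46^8 ≡ 4^2 = 16 (mod 84)
46^16 ≡ 16^2 = 256 ≡ 4 (mod 84)
46^32 ≡ 4^2 = 16 (mod 84)
46^64 ≡ 16^2 = 256 ≡ 4 (mod 84)
46^128 ≡ 4^2 = 16 (mod 84)
46^131 = 46^128 × 46^2 × 46^1 ≡ 16 × 16 × 46 (mod 84).
Accumulate the product:
16 × 16 = 256 ≡ 4
4 × 46 = 184 ≡ 16

16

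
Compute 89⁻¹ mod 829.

829 = 9·89 + 28
89 = 3·28 + 5
28 = 5·5 + 3
5 = 1·3 + 2
3 = 1·2 + 1
2 = 2·1 + 0
gcd(89, 829) = 1, so the inverse exists.
Back-substitute for 1:
1 = 1·3 − 1·2
  = −1·5 + 2·3
  = 2·28 − 11·5
  = −11·89 + 35·28
  = 35·829 − 326·89
So 89⁻¹ ≡ −326 ≡ 503 (mod 829).

503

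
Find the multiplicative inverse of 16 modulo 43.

35

43 = 2*16 + 11
16 = 1*11 + 5
11 = 2*5 + 1
5 = 5*1 + 0
gcd(16, 43) = 1, so the inverse exists.
Back-substitute for 1:
1 = 1*11 − 2*5
  = −2*16 + 3*11
  = 3*43 − 8*16
So 16⁻¹ ≡ −8 ≡ 35 (mod 43).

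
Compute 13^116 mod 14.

1

Using repeated squaring:
13^1 ≡ 13 (mod 14)
13^2 ≡ 13^2 = 169 ≡ 1 (mod 14)
13^4 ≡ 1^2 = 1 (mod 14)
13^8 ≡ 1^2 = 1 (mod 14)
13^16 ≡ 1^2 = 1 (mod 14)
13^32 ≡ 1^2 = 1 (mod 14)
13^64 ≡ 1^2 = 1 (mod 14)
13^116 = 13^64 · 13^32 · 13^16 · 13^4 ≡ 1 · 1 · 1 · 1 (mod 14).
Accumulate the product:
1 · 1 = 1
1 · 1 = 1
1 · 1 = 1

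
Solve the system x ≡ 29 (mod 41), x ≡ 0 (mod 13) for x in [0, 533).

41⁻¹ mod 13: 41·7 ≡ 1 (mod 13), so 41⁻¹ ≡ 7.
x = 29 + 41·((0 − 29)·7 mod 13) = 29 + 41·5 = 234.

234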